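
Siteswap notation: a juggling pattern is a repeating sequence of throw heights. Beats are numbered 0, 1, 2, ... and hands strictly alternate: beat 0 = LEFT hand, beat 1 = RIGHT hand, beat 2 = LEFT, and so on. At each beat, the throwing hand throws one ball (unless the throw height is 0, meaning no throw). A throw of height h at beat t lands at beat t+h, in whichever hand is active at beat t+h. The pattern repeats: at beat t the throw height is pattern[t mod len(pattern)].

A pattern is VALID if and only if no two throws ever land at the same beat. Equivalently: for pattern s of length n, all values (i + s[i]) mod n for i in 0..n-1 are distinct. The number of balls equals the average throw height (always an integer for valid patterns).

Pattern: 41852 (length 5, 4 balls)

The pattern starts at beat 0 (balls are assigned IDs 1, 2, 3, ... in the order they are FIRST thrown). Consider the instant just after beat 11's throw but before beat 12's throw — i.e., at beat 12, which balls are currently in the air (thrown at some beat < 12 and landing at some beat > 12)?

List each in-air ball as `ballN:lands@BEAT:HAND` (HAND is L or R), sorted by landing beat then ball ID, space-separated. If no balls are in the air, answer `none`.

Answer: ball3:lands@13:R ball2:lands@14:L ball1:lands@15:R

Derivation:
Beat 0 (L): throw ball1 h=4 -> lands@4:L; in-air after throw: [b1@4:L]
Beat 1 (R): throw ball2 h=1 -> lands@2:L; in-air after throw: [b2@2:L b1@4:L]
Beat 2 (L): throw ball2 h=8 -> lands@10:L; in-air after throw: [b1@4:L b2@10:L]
Beat 3 (R): throw ball3 h=5 -> lands@8:L; in-air after throw: [b1@4:L b3@8:L b2@10:L]
Beat 4 (L): throw ball1 h=2 -> lands@6:L; in-air after throw: [b1@6:L b3@8:L b2@10:L]
Beat 5 (R): throw ball4 h=4 -> lands@9:R; in-air after throw: [b1@6:L b3@8:L b4@9:R b2@10:L]
Beat 6 (L): throw ball1 h=1 -> lands@7:R; in-air after throw: [b1@7:R b3@8:L b4@9:R b2@10:L]
Beat 7 (R): throw ball1 h=8 -> lands@15:R; in-air after throw: [b3@8:L b4@9:R b2@10:L b1@15:R]
Beat 8 (L): throw ball3 h=5 -> lands@13:R; in-air after throw: [b4@9:R b2@10:L b3@13:R b1@15:R]
Beat 9 (R): throw ball4 h=2 -> lands@11:R; in-air after throw: [b2@10:L b4@11:R b3@13:R b1@15:R]
Beat 10 (L): throw ball2 h=4 -> lands@14:L; in-air after throw: [b4@11:R b3@13:R b2@14:L b1@15:R]
Beat 11 (R): throw ball4 h=1 -> lands@12:L; in-air after throw: [b4@12:L b3@13:R b2@14:L b1@15:R]
Beat 12 (L): throw ball4 h=8 -> lands@20:L; in-air after throw: [b3@13:R b2@14:L b1@15:R b4@20:L]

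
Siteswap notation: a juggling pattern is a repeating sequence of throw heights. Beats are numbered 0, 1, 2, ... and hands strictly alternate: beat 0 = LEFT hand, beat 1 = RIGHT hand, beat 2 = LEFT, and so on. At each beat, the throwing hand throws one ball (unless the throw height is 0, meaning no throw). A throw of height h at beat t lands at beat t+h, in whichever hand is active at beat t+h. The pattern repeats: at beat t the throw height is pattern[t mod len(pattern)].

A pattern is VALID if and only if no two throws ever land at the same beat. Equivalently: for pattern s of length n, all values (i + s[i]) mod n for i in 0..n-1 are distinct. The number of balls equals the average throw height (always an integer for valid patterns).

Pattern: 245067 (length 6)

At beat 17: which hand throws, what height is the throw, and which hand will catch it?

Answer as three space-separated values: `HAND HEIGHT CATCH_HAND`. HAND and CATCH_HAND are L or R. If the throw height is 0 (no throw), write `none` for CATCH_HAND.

Beat 17: 17 mod 2 = 1, so hand = R
Throw height = pattern[17 mod 6] = pattern[5] = 7
Lands at beat 17+7=24, 24 mod 2 = 0, so catch hand = L

Answer: R 7 L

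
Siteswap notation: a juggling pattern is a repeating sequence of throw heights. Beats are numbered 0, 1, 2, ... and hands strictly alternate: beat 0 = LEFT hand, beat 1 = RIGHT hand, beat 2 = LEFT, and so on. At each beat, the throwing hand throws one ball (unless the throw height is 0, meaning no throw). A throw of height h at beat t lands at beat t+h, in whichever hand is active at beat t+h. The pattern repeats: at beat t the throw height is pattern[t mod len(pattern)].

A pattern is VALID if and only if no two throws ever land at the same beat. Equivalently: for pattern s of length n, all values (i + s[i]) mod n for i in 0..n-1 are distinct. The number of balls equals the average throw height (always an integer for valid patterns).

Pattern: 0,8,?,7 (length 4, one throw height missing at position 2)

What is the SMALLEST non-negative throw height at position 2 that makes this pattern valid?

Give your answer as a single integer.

i=0: (0 + 0) mod 4 = 0
i=1: (1 + 8) mod 4 = 1
i=2: s[i]=? (unknown)
i=3: (3 + 7) mod 4 = 2
Known residues: [0, 1, 2]; need a permutation of 0..3, so missing residue r = 3
Need (2 + s) mod 4 = 3; smallest s = (3 - 2) mod 4 = 1

Answer: 1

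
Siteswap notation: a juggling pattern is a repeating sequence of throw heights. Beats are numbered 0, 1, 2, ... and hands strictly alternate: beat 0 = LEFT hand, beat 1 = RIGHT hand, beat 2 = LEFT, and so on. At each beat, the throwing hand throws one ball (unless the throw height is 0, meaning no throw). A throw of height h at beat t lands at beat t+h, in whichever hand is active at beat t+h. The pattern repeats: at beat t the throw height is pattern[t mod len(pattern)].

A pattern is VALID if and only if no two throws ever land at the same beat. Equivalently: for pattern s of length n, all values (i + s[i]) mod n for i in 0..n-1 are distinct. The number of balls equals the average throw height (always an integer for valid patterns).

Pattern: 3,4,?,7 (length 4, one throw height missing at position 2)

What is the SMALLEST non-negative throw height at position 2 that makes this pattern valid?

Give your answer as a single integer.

Answer: 2

Derivation:
i=0: (0 + 3) mod 4 = 3
i=1: (1 + 4) mod 4 = 1
i=2: s[i]=? (unknown)
i=3: (3 + 7) mod 4 = 2
Known residues: [1, 2, 3]; need a permutation of 0..3, so missing residue r = 0
Need (2 + s) mod 4 = 0; smallest s = (0 - 2) mod 4 = 2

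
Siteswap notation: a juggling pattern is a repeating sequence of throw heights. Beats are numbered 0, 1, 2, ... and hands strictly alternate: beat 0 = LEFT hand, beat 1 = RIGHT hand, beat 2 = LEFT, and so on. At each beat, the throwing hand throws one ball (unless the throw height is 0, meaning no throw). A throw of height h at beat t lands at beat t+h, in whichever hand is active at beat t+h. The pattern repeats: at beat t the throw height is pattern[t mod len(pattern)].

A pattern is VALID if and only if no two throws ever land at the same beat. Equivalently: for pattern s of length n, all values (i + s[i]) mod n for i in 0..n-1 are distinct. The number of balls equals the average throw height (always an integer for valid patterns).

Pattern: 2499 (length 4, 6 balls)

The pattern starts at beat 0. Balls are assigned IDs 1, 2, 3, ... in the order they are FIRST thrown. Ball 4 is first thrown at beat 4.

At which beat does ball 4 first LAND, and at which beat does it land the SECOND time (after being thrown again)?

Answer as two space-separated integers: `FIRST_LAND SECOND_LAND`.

Beat 0 (L): throw ball1 h=2 -> lands@2:L; in-air after throw: [b1@2:L]
Beat 1 (R): throw ball2 h=4 -> lands@5:R; in-air after throw: [b1@2:L b2@5:R]
Beat 2 (L): throw ball1 h=9 -> lands@11:R; in-air after throw: [b2@5:R b1@11:R]
Beat 3 (R): throw ball3 h=9 -> lands@12:L; in-air after throw: [b2@5:R b1@11:R b3@12:L]
Beat 4 (L): throw ball4 h=2 -> lands@6:L; in-air after throw: [b2@5:R b4@6:L b1@11:R b3@12:L]
Beat 5 (R): throw ball2 h=4 -> lands@9:R; in-air after throw: [b4@6:L b2@9:R b1@11:R b3@12:L]
Beat 6 (L): throw ball4 h=9 -> lands@15:R; in-air after throw: [b2@9:R b1@11:R b3@12:L b4@15:R]
Beat 7 (R): throw ball5 h=9 -> lands@16:L; in-air after throw: [b2@9:R b1@11:R b3@12:L b4@15:R b5@16:L]
Beat 8 (L): throw ball6 h=2 -> lands@10:L; in-air after throw: [b2@9:R b6@10:L b1@11:R b3@12:L b4@15:R b5@16:L]
Beat 9 (R): throw ball2 h=4 -> lands@13:R; in-air after throw: [b6@10:L b1@11:R b3@12:L b2@13:R b4@15:R b5@16:L]
Beat 10 (L): throw ball6 h=9 -> lands@19:R; in-air after throw: [b1@11:R b3@12:L b2@13:R b4@15:R b5@16:L b6@19:R]
Beat 11 (R): throw ball1 h=9 -> lands@20:L; in-air after throw: [b3@12:L b2@13:R b4@15:R b5@16:L b6@19:R b1@20:L]
Beat 12 (L): throw ball3 h=2 -> lands@14:L; in-air after throw: [b2@13:R b3@14:L b4@15:R b5@16:L b6@19:R b1@20:L]
Beat 13 (R): throw ball2 h=4 -> lands@17:R; in-air after throw: [b3@14:L b4@15:R b5@16:L b2@17:R b6@19:R b1@20:L]
Beat 14 (L): throw ball3 h=9 -> lands@23:R; in-air after throw: [b4@15:R b5@16:L b2@17:R b6@19:R b1@20:L b3@23:R]
Beat 15 (R): throw ball4 h=9 -> lands@24:L; in-air after throw: [b5@16:L b2@17:R b6@19:R b1@20:L b3@23:R b4@24:L]
Ball 4: thrown@4 h=2 -> first land @6; rethrown@6 h=9 -> second land @15

Answer: 6 15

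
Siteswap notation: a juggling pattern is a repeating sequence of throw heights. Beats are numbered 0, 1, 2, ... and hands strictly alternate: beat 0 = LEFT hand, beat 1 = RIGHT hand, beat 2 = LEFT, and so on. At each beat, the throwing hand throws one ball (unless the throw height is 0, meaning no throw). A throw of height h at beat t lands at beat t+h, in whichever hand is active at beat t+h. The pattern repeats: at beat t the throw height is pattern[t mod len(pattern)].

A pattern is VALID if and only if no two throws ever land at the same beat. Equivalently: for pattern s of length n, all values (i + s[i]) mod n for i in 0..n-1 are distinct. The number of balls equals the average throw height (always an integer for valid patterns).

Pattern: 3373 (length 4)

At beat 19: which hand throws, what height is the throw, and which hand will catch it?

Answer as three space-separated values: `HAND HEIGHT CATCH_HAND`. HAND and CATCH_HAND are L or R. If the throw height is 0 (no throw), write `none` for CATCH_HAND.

Answer: R 3 L

Derivation:
Beat 19: 19 mod 2 = 1, so hand = R
Throw height = pattern[19 mod 4] = pattern[3] = 3
Lands at beat 19+3=22, 22 mod 2 = 0, so catch hand = L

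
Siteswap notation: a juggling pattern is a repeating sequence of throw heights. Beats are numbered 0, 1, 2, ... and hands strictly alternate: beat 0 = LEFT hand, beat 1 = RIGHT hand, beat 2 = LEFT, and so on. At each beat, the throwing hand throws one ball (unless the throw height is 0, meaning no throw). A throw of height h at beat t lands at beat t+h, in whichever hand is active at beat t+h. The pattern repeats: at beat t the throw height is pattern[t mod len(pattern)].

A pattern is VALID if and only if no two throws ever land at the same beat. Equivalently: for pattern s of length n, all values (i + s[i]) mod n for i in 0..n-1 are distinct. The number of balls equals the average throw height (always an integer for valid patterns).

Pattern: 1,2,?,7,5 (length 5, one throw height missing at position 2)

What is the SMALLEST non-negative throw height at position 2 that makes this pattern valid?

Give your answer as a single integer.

i=0: (0 + 1) mod 5 = 1
i=1: (1 + 2) mod 5 = 3
i=2: s[i]=? (unknown)
i=3: (3 + 7) mod 5 = 0
i=4: (4 + 5) mod 5 = 4
Known residues: [0, 1, 3, 4]; need a permutation of 0..4, so missing residue r = 2
Need (2 + s) mod 5 = 2; smallest s = (2 - 2) mod 5 = 0

Answer: 0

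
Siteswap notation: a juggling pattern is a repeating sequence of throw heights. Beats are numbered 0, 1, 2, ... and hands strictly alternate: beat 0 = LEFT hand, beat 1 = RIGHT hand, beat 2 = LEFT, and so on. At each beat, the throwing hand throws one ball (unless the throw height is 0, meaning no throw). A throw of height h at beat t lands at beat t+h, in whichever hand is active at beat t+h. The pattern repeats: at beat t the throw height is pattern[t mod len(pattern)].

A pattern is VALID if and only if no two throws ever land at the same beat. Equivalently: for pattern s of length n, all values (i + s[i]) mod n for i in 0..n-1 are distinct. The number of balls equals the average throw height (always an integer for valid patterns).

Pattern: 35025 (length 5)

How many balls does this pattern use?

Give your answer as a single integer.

Answer: 3

Derivation:
Pattern = [3, 5, 0, 2, 5], length n = 5
  position 0: throw height = 3, running sum = 3
  position 1: throw height = 5, running sum = 8
  position 2: throw height = 0, running sum = 8
  position 3: throw height = 2, running sum = 10
  position 4: throw height = 5, running sum = 15
Total sum = 15; balls = sum / n = 15 / 5 = 3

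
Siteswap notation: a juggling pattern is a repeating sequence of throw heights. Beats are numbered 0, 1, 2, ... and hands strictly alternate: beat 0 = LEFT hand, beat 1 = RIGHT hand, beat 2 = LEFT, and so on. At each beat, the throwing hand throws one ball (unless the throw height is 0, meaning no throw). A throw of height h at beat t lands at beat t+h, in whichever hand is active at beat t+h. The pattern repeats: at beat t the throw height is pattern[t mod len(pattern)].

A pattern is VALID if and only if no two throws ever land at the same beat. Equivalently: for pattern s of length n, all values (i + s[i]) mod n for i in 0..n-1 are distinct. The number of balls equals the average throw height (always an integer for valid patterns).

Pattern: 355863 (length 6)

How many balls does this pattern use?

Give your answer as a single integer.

Answer: 5

Derivation:
Pattern = [3, 5, 5, 8, 6, 3], length n = 6
  position 0: throw height = 3, running sum = 3
  position 1: throw height = 5, running sum = 8
  position 2: throw height = 5, running sum = 13
  position 3: throw height = 8, running sum = 21
  position 4: throw height = 6, running sum = 27
  position 5: throw height = 3, running sum = 30
Total sum = 30; balls = sum / n = 30 / 6 = 5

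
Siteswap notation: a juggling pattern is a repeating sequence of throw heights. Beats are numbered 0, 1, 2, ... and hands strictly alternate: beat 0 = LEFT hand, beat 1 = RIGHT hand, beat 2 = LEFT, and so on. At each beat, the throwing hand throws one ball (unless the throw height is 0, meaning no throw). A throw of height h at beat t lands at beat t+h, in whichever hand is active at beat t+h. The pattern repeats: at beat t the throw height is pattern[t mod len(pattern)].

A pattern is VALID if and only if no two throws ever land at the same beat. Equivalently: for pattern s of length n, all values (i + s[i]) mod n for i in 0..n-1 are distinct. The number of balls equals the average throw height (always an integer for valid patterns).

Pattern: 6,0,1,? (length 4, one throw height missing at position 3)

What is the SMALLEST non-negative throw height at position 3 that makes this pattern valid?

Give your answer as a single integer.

i=0: (0 + 6) mod 4 = 2
i=1: (1 + 0) mod 4 = 1
i=2: (2 + 1) mod 4 = 3
i=3: s[i]=? (unknown)
Known residues: [1, 2, 3]; need a permutation of 0..3, so missing residue r = 0
Need (3 + s) mod 4 = 0; smallest s = (0 - 3) mod 4 = 1

Answer: 1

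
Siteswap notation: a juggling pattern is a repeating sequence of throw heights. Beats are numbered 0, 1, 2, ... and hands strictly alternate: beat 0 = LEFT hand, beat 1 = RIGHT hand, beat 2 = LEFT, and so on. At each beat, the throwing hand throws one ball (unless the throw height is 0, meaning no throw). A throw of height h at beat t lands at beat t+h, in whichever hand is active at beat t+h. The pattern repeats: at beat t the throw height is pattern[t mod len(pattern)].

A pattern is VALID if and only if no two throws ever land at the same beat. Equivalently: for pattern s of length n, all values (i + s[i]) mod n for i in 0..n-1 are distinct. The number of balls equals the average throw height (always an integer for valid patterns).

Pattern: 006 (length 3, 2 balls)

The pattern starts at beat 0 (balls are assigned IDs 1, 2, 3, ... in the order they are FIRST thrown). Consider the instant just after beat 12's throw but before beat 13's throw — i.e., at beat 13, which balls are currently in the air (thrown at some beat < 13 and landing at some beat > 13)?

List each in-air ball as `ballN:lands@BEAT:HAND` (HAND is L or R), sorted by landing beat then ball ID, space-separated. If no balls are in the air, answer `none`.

Beat 2 (L): throw ball1 h=6 -> lands@8:L; in-air after throw: [b1@8:L]
Beat 5 (R): throw ball2 h=6 -> lands@11:R; in-air after throw: [b1@8:L b2@11:R]
Beat 8 (L): throw ball1 h=6 -> lands@14:L; in-air after throw: [b2@11:R b1@14:L]
Beat 11 (R): throw ball2 h=6 -> lands@17:R; in-air after throw: [b1@14:L b2@17:R]

Answer: ball1:lands@14:L ball2:lands@17:R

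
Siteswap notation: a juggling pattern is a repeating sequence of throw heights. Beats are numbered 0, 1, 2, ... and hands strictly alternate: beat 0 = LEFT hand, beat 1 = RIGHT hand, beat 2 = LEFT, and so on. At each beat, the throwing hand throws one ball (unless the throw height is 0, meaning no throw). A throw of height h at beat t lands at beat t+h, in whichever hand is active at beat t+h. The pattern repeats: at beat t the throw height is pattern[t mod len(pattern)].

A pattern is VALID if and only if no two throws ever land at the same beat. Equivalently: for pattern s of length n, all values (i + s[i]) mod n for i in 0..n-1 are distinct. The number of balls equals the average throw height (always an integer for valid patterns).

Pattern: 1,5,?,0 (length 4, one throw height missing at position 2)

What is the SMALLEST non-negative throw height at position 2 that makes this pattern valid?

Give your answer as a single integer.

Answer: 2

Derivation:
i=0: (0 + 1) mod 4 = 1
i=1: (1 + 5) mod 4 = 2
i=2: s[i]=? (unknown)
i=3: (3 + 0) mod 4 = 3
Known residues: [1, 2, 3]; need a permutation of 0..3, so missing residue r = 0
Need (2 + s) mod 4 = 0; smallest s = (0 - 2) mod 4 = 2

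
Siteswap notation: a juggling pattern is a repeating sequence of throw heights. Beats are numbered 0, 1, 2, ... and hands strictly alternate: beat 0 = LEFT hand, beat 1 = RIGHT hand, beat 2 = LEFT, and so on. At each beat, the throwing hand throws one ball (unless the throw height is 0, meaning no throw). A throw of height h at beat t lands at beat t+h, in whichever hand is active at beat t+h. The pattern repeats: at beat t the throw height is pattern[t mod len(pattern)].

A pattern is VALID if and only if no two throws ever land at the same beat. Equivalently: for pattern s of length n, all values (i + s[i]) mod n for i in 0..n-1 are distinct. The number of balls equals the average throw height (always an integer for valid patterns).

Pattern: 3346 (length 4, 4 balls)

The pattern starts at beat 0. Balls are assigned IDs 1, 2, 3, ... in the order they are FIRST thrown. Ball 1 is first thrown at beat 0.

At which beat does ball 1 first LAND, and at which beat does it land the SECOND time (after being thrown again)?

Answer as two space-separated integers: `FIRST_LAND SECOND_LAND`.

Beat 0 (L): throw ball1 h=3 -> lands@3:R; in-air after throw: [b1@3:R]
Beat 1 (R): throw ball2 h=3 -> lands@4:L; in-air after throw: [b1@3:R b2@4:L]
Beat 2 (L): throw ball3 h=4 -> lands@6:L; in-air after throw: [b1@3:R b2@4:L b3@6:L]
Beat 3 (R): throw ball1 h=6 -> lands@9:R; in-air after throw: [b2@4:L b3@6:L b1@9:R]
Beat 4 (L): throw ball2 h=3 -> lands@7:R; in-air after throw: [b3@6:L b2@7:R b1@9:R]
Beat 5 (R): throw ball4 h=3 -> lands@8:L; in-air after throw: [b3@6:L b2@7:R b4@8:L b1@9:R]
Beat 6 (L): throw ball3 h=4 -> lands@10:L; in-air after throw: [b2@7:R b4@8:L b1@9:R b3@10:L]
Beat 7 (R): throw ball2 h=6 -> lands@13:R; in-air after throw: [b4@8:L b1@9:R b3@10:L b2@13:R]
Beat 8 (L): throw ball4 h=3 -> lands@11:R; in-air after throw: [b1@9:R b3@10:L b4@11:R b2@13:R]
Beat 9 (R): throw ball1 h=3 -> lands@12:L; in-air after throw: [b3@10:L b4@11:R b1@12:L b2@13:R]
Ball 1: thrown@0 h=3 -> first land @3; rethrown@3 h=6 -> second land @9

Answer: 3 9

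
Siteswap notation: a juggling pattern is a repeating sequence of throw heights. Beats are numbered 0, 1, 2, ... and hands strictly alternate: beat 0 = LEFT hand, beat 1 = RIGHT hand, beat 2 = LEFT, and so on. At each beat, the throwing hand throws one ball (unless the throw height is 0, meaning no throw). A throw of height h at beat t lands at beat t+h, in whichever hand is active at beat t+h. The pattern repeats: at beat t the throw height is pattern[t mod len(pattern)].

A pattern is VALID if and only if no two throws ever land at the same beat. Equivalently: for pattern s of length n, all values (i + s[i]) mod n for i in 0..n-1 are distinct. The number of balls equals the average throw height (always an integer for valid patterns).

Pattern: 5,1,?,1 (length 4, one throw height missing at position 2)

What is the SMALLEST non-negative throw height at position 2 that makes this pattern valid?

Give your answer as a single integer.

i=0: (0 + 5) mod 4 = 1
i=1: (1 + 1) mod 4 = 2
i=2: s[i]=? (unknown)
i=3: (3 + 1) mod 4 = 0
Known residues: [0, 1, 2]; need a permutation of 0..3, so missing residue r = 3
Need (2 + s) mod 4 = 3; smallest s = (3 - 2) mod 4 = 1

Answer: 1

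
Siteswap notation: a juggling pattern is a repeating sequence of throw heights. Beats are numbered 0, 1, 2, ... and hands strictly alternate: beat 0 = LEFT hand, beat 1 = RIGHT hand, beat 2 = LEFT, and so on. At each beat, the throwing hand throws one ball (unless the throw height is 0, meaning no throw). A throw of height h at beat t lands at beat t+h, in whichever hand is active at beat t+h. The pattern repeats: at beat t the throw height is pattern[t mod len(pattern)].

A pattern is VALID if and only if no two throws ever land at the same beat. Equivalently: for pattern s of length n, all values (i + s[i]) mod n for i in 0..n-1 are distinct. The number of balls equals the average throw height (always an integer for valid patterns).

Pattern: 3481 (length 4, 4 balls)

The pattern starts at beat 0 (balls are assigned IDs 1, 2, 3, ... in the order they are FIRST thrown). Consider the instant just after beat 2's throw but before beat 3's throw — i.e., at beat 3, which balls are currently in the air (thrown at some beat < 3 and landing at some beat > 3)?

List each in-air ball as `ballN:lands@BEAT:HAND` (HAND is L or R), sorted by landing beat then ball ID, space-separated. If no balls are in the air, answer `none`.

Answer: ball2:lands@5:R ball3:lands@10:L

Derivation:
Beat 0 (L): throw ball1 h=3 -> lands@3:R; in-air after throw: [b1@3:R]
Beat 1 (R): throw ball2 h=4 -> lands@5:R; in-air after throw: [b1@3:R b2@5:R]
Beat 2 (L): throw ball3 h=8 -> lands@10:L; in-air after throw: [b1@3:R b2@5:R b3@10:L]
Beat 3 (R): throw ball1 h=1 -> lands@4:L; in-air after throw: [b1@4:L b2@5:R b3@10:L]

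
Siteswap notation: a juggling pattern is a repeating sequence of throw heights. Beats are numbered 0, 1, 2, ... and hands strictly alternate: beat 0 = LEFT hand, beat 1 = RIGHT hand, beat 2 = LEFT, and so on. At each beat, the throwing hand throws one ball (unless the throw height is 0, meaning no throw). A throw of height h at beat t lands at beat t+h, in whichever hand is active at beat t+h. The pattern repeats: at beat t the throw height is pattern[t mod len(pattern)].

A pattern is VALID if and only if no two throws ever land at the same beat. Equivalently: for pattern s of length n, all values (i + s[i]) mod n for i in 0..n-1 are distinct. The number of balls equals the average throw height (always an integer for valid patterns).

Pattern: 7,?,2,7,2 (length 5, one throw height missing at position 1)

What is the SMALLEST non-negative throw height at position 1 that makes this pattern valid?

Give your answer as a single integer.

i=0: (0 + 7) mod 5 = 2
i=1: s[i]=? (unknown)
i=2: (2 + 2) mod 5 = 4
i=3: (3 + 7) mod 5 = 0
i=4: (4 + 2) mod 5 = 1
Known residues: [0, 1, 2, 4]; need a permutation of 0..4, so missing residue r = 3
Need (1 + s) mod 5 = 3; smallest s = (3 - 1) mod 5 = 2

Answer: 2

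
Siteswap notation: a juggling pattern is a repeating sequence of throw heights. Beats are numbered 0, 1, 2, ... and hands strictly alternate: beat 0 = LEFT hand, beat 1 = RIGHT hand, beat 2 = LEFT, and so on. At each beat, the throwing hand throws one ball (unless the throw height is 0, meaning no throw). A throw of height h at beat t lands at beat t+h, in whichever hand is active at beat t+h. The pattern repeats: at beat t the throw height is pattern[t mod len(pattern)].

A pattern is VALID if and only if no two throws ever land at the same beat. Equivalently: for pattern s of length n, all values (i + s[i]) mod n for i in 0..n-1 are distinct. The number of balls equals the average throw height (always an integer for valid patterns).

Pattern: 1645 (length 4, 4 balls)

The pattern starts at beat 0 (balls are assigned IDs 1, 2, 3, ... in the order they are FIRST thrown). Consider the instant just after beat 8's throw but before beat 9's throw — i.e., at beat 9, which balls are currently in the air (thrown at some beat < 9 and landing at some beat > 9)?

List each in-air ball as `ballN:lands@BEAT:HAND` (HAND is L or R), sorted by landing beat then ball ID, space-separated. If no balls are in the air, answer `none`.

Beat 0 (L): throw ball1 h=1 -> lands@1:R; in-air after throw: [b1@1:R]
Beat 1 (R): throw ball1 h=6 -> lands@7:R; in-air after throw: [b1@7:R]
Beat 2 (L): throw ball2 h=4 -> lands@6:L; in-air after throw: [b2@6:L b1@7:R]
Beat 3 (R): throw ball3 h=5 -> lands@8:L; in-air after throw: [b2@6:L b1@7:R b3@8:L]
Beat 4 (L): throw ball4 h=1 -> lands@5:R; in-air after throw: [b4@5:R b2@6:L b1@7:R b3@8:L]
Beat 5 (R): throw ball4 h=6 -> lands@11:R; in-air after throw: [b2@6:L b1@7:R b3@8:L b4@11:R]
Beat 6 (L): throw ball2 h=4 -> lands@10:L; in-air after throw: [b1@7:R b3@8:L b2@10:L b4@11:R]
Beat 7 (R): throw ball1 h=5 -> lands@12:L; in-air after throw: [b3@8:L b2@10:L b4@11:R b1@12:L]
Beat 8 (L): throw ball3 h=1 -> lands@9:R; in-air after throw: [b3@9:R b2@10:L b4@11:R b1@12:L]
Beat 9 (R): throw ball3 h=6 -> lands@15:R; in-air after throw: [b2@10:L b4@11:R b1@12:L b3@15:R]

Answer: ball2:lands@10:L ball4:lands@11:R ball1:lands@12:L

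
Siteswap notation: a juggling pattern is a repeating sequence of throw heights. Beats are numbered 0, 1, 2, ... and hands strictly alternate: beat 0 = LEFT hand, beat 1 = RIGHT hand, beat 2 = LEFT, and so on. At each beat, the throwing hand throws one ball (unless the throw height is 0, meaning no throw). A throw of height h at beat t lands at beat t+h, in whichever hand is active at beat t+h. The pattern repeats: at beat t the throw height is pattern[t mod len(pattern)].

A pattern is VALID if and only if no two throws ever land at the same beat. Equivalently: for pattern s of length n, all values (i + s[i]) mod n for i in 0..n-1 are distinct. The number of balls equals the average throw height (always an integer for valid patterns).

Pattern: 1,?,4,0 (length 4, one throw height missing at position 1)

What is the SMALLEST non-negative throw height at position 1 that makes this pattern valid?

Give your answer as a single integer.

Answer: 3

Derivation:
i=0: (0 + 1) mod 4 = 1
i=1: s[i]=? (unknown)
i=2: (2 + 4) mod 4 = 2
i=3: (3 + 0) mod 4 = 3
Known residues: [1, 2, 3]; need a permutation of 0..3, so missing residue r = 0
Need (1 + s) mod 4 = 0; smallest s = (0 - 1) mod 4 = 3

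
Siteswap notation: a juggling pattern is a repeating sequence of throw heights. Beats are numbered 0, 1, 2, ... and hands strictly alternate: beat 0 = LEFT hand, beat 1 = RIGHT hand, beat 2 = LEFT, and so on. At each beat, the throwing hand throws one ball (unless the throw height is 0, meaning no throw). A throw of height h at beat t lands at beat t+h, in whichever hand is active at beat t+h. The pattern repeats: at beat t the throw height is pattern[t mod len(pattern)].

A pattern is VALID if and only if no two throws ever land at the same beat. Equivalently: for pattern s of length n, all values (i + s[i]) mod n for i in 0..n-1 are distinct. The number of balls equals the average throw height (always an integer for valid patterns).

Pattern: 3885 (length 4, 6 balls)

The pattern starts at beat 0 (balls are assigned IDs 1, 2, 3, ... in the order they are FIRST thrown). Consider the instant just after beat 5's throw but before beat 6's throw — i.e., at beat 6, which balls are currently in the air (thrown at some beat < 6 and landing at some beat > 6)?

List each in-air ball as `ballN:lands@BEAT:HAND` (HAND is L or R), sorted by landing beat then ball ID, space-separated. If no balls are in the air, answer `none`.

Beat 0 (L): throw ball1 h=3 -> lands@3:R; in-air after throw: [b1@3:R]
Beat 1 (R): throw ball2 h=8 -> lands@9:R; in-air after throw: [b1@3:R b2@9:R]
Beat 2 (L): throw ball3 h=8 -> lands@10:L; in-air after throw: [b1@3:R b2@9:R b3@10:L]
Beat 3 (R): throw ball1 h=5 -> lands@8:L; in-air after throw: [b1@8:L b2@9:R b3@10:L]
Beat 4 (L): throw ball4 h=3 -> lands@7:R; in-air after throw: [b4@7:R b1@8:L b2@9:R b3@10:L]
Beat 5 (R): throw ball5 h=8 -> lands@13:R; in-air after throw: [b4@7:R b1@8:L b2@9:R b3@10:L b5@13:R]
Beat 6 (L): throw ball6 h=8 -> lands@14:L; in-air after throw: [b4@7:R b1@8:L b2@9:R b3@10:L b5@13:R b6@14:L]

Answer: ball4:lands@7:R ball1:lands@8:L ball2:lands@9:R ball3:lands@10:L ball5:lands@13:R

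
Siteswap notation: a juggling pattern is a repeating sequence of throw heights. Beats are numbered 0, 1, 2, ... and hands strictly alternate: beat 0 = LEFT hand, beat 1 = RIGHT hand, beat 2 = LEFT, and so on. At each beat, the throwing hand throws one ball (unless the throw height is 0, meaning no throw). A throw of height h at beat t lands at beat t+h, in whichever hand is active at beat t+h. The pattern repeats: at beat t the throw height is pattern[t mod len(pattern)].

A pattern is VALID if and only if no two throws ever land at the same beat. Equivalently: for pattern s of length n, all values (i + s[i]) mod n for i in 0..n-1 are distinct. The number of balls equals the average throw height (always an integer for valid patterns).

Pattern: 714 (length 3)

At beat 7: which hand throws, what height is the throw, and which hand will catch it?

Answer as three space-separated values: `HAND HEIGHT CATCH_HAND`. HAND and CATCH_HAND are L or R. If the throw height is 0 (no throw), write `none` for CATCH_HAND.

Answer: R 1 L

Derivation:
Beat 7: 7 mod 2 = 1, so hand = R
Throw height = pattern[7 mod 3] = pattern[1] = 1
Lands at beat 7+1=8, 8 mod 2 = 0, so catch hand = L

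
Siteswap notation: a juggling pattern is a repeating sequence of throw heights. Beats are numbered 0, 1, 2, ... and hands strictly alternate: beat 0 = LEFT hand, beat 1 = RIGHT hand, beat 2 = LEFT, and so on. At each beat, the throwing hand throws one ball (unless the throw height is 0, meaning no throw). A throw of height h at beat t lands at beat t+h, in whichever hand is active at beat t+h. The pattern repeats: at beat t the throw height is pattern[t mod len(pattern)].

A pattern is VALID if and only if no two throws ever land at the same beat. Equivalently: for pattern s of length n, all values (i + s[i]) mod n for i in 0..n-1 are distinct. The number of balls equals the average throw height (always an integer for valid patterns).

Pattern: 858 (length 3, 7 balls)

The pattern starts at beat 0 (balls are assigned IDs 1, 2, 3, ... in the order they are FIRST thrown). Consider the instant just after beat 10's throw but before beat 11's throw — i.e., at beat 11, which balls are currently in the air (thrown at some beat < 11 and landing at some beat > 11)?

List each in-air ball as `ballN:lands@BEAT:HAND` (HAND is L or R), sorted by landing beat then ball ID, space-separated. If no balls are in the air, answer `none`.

Beat 0 (L): throw ball1 h=8 -> lands@8:L; in-air after throw: [b1@8:L]
Beat 1 (R): throw ball2 h=5 -> lands@6:L; in-air after throw: [b2@6:L b1@8:L]
Beat 2 (L): throw ball3 h=8 -> lands@10:L; in-air after throw: [b2@6:L b1@8:L b3@10:L]
Beat 3 (R): throw ball4 h=8 -> lands@11:R; in-air after throw: [b2@6:L b1@8:L b3@10:L b4@11:R]
Beat 4 (L): throw ball5 h=5 -> lands@9:R; in-air after throw: [b2@6:L b1@8:L b5@9:R b3@10:L b4@11:R]
Beat 5 (R): throw ball6 h=8 -> lands@13:R; in-air after throw: [b2@6:L b1@8:L b5@9:R b3@10:L b4@11:R b6@13:R]
Beat 6 (L): throw ball2 h=8 -> lands@14:L; in-air after throw: [b1@8:L b5@9:R b3@10:L b4@11:R b6@13:R b2@14:L]
Beat 7 (R): throw ball7 h=5 -> lands@12:L; in-air after throw: [b1@8:L b5@9:R b3@10:L b4@11:R b7@12:L b6@13:R b2@14:L]
Beat 8 (L): throw ball1 h=8 -> lands@16:L; in-air after throw: [b5@9:R b3@10:L b4@11:R b7@12:L b6@13:R b2@14:L b1@16:L]
Beat 9 (R): throw ball5 h=8 -> lands@17:R; in-air after throw: [b3@10:L b4@11:R b7@12:L b6@13:R b2@14:L b1@16:L b5@17:R]
Beat 10 (L): throw ball3 h=5 -> lands@15:R; in-air after throw: [b4@11:R b7@12:L b6@13:R b2@14:L b3@15:R b1@16:L b5@17:R]
Beat 11 (R): throw ball4 h=8 -> lands@19:R; in-air after throw: [b7@12:L b6@13:R b2@14:L b3@15:R b1@16:L b5@17:R b4@19:R]

Answer: ball7:lands@12:L ball6:lands@13:R ball2:lands@14:L ball3:lands@15:R ball1:lands@16:L ball5:lands@17:R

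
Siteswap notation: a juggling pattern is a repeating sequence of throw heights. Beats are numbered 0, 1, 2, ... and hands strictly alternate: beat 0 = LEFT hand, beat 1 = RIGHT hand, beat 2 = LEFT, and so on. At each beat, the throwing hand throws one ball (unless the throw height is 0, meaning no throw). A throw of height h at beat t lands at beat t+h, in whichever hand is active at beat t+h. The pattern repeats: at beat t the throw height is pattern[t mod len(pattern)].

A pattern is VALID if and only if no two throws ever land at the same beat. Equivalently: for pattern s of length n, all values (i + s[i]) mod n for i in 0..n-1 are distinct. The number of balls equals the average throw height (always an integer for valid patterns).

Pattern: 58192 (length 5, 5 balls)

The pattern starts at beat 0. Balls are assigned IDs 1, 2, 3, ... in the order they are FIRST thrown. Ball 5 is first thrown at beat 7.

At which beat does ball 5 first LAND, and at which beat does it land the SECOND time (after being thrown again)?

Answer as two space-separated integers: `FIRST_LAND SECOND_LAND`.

Answer: 8 17

Derivation:
Beat 0 (L): throw ball1 h=5 -> lands@5:R; in-air after throw: [b1@5:R]
Beat 1 (R): throw ball2 h=8 -> lands@9:R; in-air after throw: [b1@5:R b2@9:R]
Beat 2 (L): throw ball3 h=1 -> lands@3:R; in-air after throw: [b3@3:R b1@5:R b2@9:R]
Beat 3 (R): throw ball3 h=9 -> lands@12:L; in-air after throw: [b1@5:R b2@9:R b3@12:L]
Beat 4 (L): throw ball4 h=2 -> lands@6:L; in-air after throw: [b1@5:R b4@6:L b2@9:R b3@12:L]
Beat 5 (R): throw ball1 h=5 -> lands@10:L; in-air after throw: [b4@6:L b2@9:R b1@10:L b3@12:L]
Beat 6 (L): throw ball4 h=8 -> lands@14:L; in-air after throw: [b2@9:R b1@10:L b3@12:L b4@14:L]
Beat 7 (R): throw ball5 h=1 -> lands@8:L; in-air after throw: [b5@8:L b2@9:R b1@10:L b3@12:L b4@14:L]
Beat 8 (L): throw ball5 h=9 -> lands@17:R; in-air after throw: [b2@9:R b1@10:L b3@12:L b4@14:L b5@17:R]
Beat 9 (R): throw ball2 h=2 -> lands@11:R; in-air after throw: [b1@10:L b2@11:R b3@12:L b4@14:L b5@17:R]
Beat 10 (L): throw ball1 h=5 -> lands@15:R; in-air after throw: [b2@11:R b3@12:L b4@14:L b1@15:R b5@17:R]
Beat 11 (R): throw ball2 h=8 -> lands@19:R; in-air after throw: [b3@12:L b4@14:L b1@15:R b5@17:R b2@19:R]
Beat 12 (L): throw ball3 h=1 -> lands@13:R; in-air after throw: [b3@13:R b4@14:L b1@15:R b5@17:R b2@19:R]
Beat 13 (R): throw ball3 h=9 -> lands@22:L; in-air after throw: [b4@14:L b1@15:R b5@17:R b2@19:R b3@22:L]
Beat 14 (L): throw ball4 h=2 -> lands@16:L; in-air after throw: [b1@15:R b4@16:L b5@17:R b2@19:R b3@22:L]
Beat 15 (R): throw ball1 h=5 -> lands@20:L; in-air after throw: [b4@16:L b5@17:R b2@19:R b1@20:L b3@22:L]
Beat 16 (L): throw ball4 h=8 -> lands@24:L; in-air after throw: [b5@17:R b2@19:R b1@20:L b3@22:L b4@24:L]
Beat 17 (R): throw ball5 h=1 -> lands@18:L; in-air after throw: [b5@18:L b2@19:R b1@20:L b3@22:L b4@24:L]
Ball 5: thrown@7 h=1 -> first land @8; rethrown@8 h=9 -> second land @17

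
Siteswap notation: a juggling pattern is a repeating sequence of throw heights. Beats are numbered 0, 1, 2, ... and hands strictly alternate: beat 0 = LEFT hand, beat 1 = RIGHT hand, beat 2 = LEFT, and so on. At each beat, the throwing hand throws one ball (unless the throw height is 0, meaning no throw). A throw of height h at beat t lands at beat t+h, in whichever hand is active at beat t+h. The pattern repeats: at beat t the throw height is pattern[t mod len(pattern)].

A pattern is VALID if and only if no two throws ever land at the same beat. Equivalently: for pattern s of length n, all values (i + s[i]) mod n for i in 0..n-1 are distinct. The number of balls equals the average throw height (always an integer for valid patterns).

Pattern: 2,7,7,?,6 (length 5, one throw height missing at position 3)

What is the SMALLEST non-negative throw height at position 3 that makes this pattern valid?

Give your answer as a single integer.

i=0: (0 + 2) mod 5 = 2
i=1: (1 + 7) mod 5 = 3
i=2: (2 + 7) mod 5 = 4
i=3: s[i]=? (unknown)
i=4: (4 + 6) mod 5 = 0
Known residues: [0, 2, 3, 4]; need a permutation of 0..4, so missing residue r = 1
Need (3 + s) mod 5 = 1; smallest s = (1 - 3) mod 5 = 3

Answer: 3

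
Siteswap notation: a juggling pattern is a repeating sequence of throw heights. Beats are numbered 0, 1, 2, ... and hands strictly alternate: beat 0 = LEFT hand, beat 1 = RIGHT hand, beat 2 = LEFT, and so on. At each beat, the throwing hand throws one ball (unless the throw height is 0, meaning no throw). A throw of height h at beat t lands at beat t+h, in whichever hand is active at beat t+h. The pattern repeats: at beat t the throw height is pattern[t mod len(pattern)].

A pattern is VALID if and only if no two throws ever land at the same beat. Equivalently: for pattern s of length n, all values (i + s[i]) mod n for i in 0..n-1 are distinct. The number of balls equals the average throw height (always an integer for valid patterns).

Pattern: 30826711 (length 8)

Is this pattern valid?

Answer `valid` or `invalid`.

Answer: invalid

Derivation:
i=0: (i + s[i]) mod n = (0 + 3) mod 8 = 3
i=1: (i + s[i]) mod n = (1 + 0) mod 8 = 1
i=2: (i + s[i]) mod n = (2 + 8) mod 8 = 2
i=3: (i + s[i]) mod n = (3 + 2) mod 8 = 5
i=4: (i + s[i]) mod n = (4 + 6) mod 8 = 2
i=5: (i + s[i]) mod n = (5 + 7) mod 8 = 4
i=6: (i + s[i]) mod n = (6 + 1) mod 8 = 7
i=7: (i + s[i]) mod n = (7 + 1) mod 8 = 0
Residues: [3, 1, 2, 5, 2, 4, 7, 0], distinct: False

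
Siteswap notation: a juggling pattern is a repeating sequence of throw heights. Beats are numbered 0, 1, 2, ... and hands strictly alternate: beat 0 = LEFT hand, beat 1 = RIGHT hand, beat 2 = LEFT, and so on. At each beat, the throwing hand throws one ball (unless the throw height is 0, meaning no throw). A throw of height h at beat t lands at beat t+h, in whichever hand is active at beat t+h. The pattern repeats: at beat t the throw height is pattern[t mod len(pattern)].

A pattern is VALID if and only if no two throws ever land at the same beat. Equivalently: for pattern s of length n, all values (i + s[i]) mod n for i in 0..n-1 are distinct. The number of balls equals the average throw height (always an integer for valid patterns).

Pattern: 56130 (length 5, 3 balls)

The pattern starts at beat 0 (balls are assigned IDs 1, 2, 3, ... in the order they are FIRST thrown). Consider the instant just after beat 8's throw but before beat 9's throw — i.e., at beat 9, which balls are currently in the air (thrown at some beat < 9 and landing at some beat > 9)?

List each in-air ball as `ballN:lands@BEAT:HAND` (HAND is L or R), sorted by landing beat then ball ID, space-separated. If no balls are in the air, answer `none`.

Answer: ball1:lands@10:L ball2:lands@11:R ball3:lands@12:L

Derivation:
Beat 0 (L): throw ball1 h=5 -> lands@5:R; in-air after throw: [b1@5:R]
Beat 1 (R): throw ball2 h=6 -> lands@7:R; in-air after throw: [b1@5:R b2@7:R]
Beat 2 (L): throw ball3 h=1 -> lands@3:R; in-air after throw: [b3@3:R b1@5:R b2@7:R]
Beat 3 (R): throw ball3 h=3 -> lands@6:L; in-air after throw: [b1@5:R b3@6:L b2@7:R]
Beat 5 (R): throw ball1 h=5 -> lands@10:L; in-air after throw: [b3@6:L b2@7:R b1@10:L]
Beat 6 (L): throw ball3 h=6 -> lands@12:L; in-air after throw: [b2@7:R b1@10:L b3@12:L]
Beat 7 (R): throw ball2 h=1 -> lands@8:L; in-air after throw: [b2@8:L b1@10:L b3@12:L]
Beat 8 (L): throw ball2 h=3 -> lands@11:R; in-air after throw: [b1@10:L b2@11:R b3@12:L]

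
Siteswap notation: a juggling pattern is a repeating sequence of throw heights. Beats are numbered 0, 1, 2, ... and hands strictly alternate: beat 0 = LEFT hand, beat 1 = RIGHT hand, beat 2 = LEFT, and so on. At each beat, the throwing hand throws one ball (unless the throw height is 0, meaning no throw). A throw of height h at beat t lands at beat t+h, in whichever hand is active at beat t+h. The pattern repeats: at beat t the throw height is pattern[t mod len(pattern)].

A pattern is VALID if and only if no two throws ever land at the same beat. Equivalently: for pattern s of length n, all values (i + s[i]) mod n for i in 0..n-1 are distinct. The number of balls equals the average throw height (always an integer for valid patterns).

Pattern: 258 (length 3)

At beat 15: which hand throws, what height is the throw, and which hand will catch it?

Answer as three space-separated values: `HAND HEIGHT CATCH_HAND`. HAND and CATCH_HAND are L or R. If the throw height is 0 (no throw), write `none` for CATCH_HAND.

Answer: R 2 R

Derivation:
Beat 15: 15 mod 2 = 1, so hand = R
Throw height = pattern[15 mod 3] = pattern[0] = 2
Lands at beat 15+2=17, 17 mod 2 = 1, so catch hand = R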